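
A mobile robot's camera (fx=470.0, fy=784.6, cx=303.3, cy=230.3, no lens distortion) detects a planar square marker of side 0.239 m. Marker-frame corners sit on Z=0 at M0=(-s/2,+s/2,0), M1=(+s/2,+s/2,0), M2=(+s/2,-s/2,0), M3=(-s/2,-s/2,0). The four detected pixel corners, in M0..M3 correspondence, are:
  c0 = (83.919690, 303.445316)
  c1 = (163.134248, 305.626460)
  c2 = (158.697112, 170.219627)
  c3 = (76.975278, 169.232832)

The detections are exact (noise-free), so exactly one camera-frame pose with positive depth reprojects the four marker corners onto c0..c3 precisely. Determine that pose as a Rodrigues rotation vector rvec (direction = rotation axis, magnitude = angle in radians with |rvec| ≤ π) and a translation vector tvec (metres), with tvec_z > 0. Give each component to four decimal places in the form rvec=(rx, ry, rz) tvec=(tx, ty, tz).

Intrinsics K: fx=470.0, fy=784.6, cx=303.3, cy=230.3
Marker side s = 0.239 m; corners in marker frame (Z=0):
  M0 = (-0.1195, +0.1195, 0)
  M1 = (+0.1195, +0.1195, 0)
  M2 = (+0.1195, -0.1195, 0)
  M3 = (-0.1195, -0.1195, 0)
Detected image corners:
  c0 = (83.919690, 303.445316) px
  c1 = (163.134248, 305.626460) px
  c2 = (158.697112, 170.219627) px
  c3 = (76.975278, 169.232832) px
Planar DLT: solve 8×8 A·h = b for H (H[2,2]=1):
  H  [+331.94128 +39.89805 +120.54109]
  H  [-2.49386 +595.60843 +238.19953]
  H  [-0.03863 +0.13310 +1.00000]
B = K⁻¹H; ‖b₁‖=0.732254, ‖b₂‖=0.732254; λ = 2/(‖b₁‖+‖b₂‖) = 1.365646, sign → tz>0 ⇒ λ=+1.365646
r₁ = λ·B[:,0] = (+0.99855,+0.01115,-0.05276); r₂ = λ·B[:,1] = (-0.00137,+0.98334,+0.18177)
r₃ = r₁×r₂ = (+0.05391,-0.18143,+0.98192); SVD([r₁ r₂ r₃]) → R = UVᵀ:
  R  [+0.99855 -0.00137 +0.05391]
  R  [+0.01115 +0.98334 -0.18143]
  R  [-0.05276 +0.18177 +0.98192]
t = (-0.53103, +0.01375, +1.36565) m
tr R = 2.963809; θ = arccos((tr R − 1)/2) = 0.190526 rad = 10.916°
axis k = ((R−Rᵀ)₃₂, (R−Rᵀ)₁₃, (R−Rᵀ)₂₁) / (2 sinθ) = (+0.958956, +0.281623, +0.033048)
rvec = θ·k = (+0.182706, +0.053657, +0.006297)

rvec=(0.1827, 0.0537, 0.0063) tvec=(-0.5310, 0.0137, 1.3656)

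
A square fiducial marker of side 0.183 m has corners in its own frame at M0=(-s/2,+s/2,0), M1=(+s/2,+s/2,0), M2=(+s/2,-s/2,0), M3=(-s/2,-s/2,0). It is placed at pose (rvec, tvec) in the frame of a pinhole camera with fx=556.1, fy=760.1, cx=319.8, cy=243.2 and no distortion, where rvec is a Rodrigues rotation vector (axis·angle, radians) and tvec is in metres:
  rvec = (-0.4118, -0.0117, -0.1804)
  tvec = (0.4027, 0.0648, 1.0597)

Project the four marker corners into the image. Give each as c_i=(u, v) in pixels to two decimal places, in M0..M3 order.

Intrinsics K: fx=556.1, fy=760.1, cx=319.8, cy=243.2
Marker side s = 0.183 m; corners in marker frame (Z=0):
  M0 = (-0.0915, +0.0915, 0)
  M1 = (+0.0915, +0.0915, 0)
  M2 = (+0.0915, -0.0915, 0)
  M3 = (-0.0915, -0.0915, 0)
rvec = (-0.4118, -0.0117, -0.1804), |rvec| = θ = 0.44973 rad = 25.768°
Rodrigues: sinθ=0.43473, 1−cosθ=0.09944; R = I + sinθ·[k]× + (1−cosθ)·[k]×²:
    [+0.98393 +0.17675 +0.02521]
    [-0.17201 +0.90063 +0.39910]
    [+0.04783 -0.39702 +0.91656]
t = (0.4027, 0.0648, 1.0597) m
M0: Pc = R·M0+t = (+0.32884, +0.16295, +1.01900); u = 556.1·(+0.32884)/1.01900 + 319.8 = 499.2604, v = 760.1·(+0.16295)/1.01900 + 243.2 = 364.7469
M1: Pc = R·M1+t = (+0.50890, +0.13147, +1.02775); u = 556.1·(+0.50890)/1.02775 + 319.8 = 595.1596, v = 760.1·(+0.13147)/1.02775 + 243.2 = 340.4312
M2: Pc = R·M2+t = (+0.47656, -0.03335, +1.10040); u = 556.1·(+0.47656)/1.10040 + 319.8 = 560.6330, v = 760.1·(-0.03335)/1.10040 + 243.2 = 220.1659
M3: Pc = R·M3+t = (+0.29650, -0.00187, +1.09165); u = 556.1·(+0.29650)/1.09165 + 319.8 = 470.8395, v = 760.1·(-0.00187)/1.09165 + 243.2 = 241.8989

c0=(499.26, 364.75) c1=(595.16, 340.43) c2=(560.63, 220.17) c3=(470.84, 241.90)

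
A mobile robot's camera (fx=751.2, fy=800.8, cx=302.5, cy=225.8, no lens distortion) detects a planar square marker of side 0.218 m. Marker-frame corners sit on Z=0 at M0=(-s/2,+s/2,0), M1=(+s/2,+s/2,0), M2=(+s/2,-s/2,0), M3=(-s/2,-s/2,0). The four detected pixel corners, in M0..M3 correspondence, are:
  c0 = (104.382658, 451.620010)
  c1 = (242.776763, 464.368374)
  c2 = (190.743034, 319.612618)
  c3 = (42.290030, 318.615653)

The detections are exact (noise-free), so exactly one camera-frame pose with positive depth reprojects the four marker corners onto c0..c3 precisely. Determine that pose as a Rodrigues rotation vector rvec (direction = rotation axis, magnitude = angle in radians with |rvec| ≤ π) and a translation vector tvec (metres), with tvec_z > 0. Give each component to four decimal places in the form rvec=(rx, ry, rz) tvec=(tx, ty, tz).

rvec=(0.5311, 0.3839, -0.1500) tvec=(-0.2025, 0.1985, 0.9559)

Intrinsics K: fx=751.2, fy=800.8, cx=302.5, cy=225.8
Marker side s = 0.218 m; corners in marker frame (Z=0):
  M0 = (-0.1090, +0.1090, 0)
  M1 = (+0.1090, +0.1090, 0)
  M2 = (+0.1090, -0.1090, 0)
  M3 = (-0.1090, -0.1090, 0)
Detected image corners:
  c0 = (104.382658, 451.620010) px
  c1 = (242.776763, 464.368374) px
  c2 = (190.743034, 319.612618) px
  c3 = (42.290030, 318.615653) px
Planar DLT: solve 8×8 A·h = b for H (H[2,2]=1):
  H  [+596.89882 +333.24534 +143.33681]
  H  [-127.20142 +824.57765 +392.07609]
  H  [-0.41218 +0.48571 +1.00000]
B = K⁻¹H; ‖b₁‖=1.046141, ‖b₂‖=1.046141; λ = 2/(‖b₁‖+‖b₂‖) = 0.955894, sign → tz>0 ⇒ λ=+0.955894
r₁ = λ·B[:,0] = (+0.91821,-0.04074,-0.39400); r₂ = λ·B[:,1] = (+0.23709,+0.85336,+0.46429)
r₃ = r₁×r₂ = (+0.31731,-0.51972,+0.79322); SVD([r₁ r₂ r₃]) → R = UVᵀ:
  R  [+0.91821 +0.23709 +0.31731]
  R  [-0.04074 +0.85336 -0.51972]
  R  [-0.39400 +0.46429 +0.79322]
t = (-0.20253, +0.19848, +0.95589) m
tr R = 2.564792; θ = arccos((tr R − 1)/2) = 0.672292 rad = 38.520°
axis k = ((R−Rᵀ)₃₂, (R−Rᵀ)₁₃, (R−Rᵀ)₂₁) / (2 sinθ) = (+0.790012, +0.571076, -0.223056)
rvec = θ·k = (+0.531119, +0.383930, -0.149959)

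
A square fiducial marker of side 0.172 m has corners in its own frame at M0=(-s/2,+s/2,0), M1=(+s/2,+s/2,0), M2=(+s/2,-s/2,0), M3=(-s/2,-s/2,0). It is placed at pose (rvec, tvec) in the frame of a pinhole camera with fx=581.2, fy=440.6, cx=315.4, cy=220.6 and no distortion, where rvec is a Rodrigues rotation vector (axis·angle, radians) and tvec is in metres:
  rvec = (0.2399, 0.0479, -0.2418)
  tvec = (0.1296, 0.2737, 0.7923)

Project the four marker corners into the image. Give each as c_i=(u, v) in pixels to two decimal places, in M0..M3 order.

Intrinsics K: fx=581.2, fy=440.6, cx=315.4, cy=220.6
Marker side s = 0.172 m; corners in marker frame (Z=0):
  M0 = (-0.0860, +0.0860, 0)
  M1 = (+0.0860, +0.0860, 0)
  M2 = (+0.0860, -0.0860, 0)
  M3 = (-0.0860, -0.0860, 0)
rvec = (0.2399, 0.0479, -0.2418), |rvec| = θ = 0.34397 rad = 19.708°
Rodrigues: sinθ=0.33722, 1−cosθ=0.05858; R = I + sinθ·[k]× + (1−cosθ)·[k]×²:
    [+0.96992 +0.24275 +0.01824]
    [-0.23137 +0.94256 -0.24093]
    [-0.07568 +0.22946 +0.97037]
t = (0.1296, 0.2737, 0.7923) m
M0: Pc = R·M0+t = (+0.06706, +0.37466, +0.81854); u = 581.2·(+0.06706)/0.81854 + 315.4 = 363.0180, v = 440.6·(+0.37466)/0.81854 + 220.6 = 422.2687
M1: Pc = R·M1+t = (+0.23389, +0.33486, +0.80553); u = 581.2·(+0.23389)/0.80553 + 315.4 = 484.1551, v = 440.6·(+0.33486)/0.80553 + 220.6 = 403.7604
M2: Pc = R·M2+t = (+0.19214, +0.17274, +0.76606); u = 581.2·(+0.19214)/0.76606 + 315.4 = 461.1719, v = 440.6·(+0.17274)/0.76606 + 220.6 = 319.9530
M3: Pc = R·M3+t = (+0.02531, +0.21254, +0.77907); u = 581.2·(+0.02531)/0.77907 + 315.4 = 334.2821, v = 440.6·(+0.21254)/0.77907 + 220.6 = 340.7992

c0=(363.02, 422.27) c1=(484.16, 403.76) c2=(461.17, 319.95) c3=(334.28, 340.80)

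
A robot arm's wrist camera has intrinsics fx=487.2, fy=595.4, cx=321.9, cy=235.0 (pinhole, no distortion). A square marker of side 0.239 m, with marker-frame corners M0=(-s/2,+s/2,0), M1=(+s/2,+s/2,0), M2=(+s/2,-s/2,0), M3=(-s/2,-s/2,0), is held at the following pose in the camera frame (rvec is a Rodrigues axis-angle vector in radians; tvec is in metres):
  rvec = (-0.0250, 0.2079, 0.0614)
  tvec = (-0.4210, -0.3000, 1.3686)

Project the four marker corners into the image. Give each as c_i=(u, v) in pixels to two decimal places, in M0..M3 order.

c0=(130.93, 154.65) c1=(208.64, 157.87) c2=(214.51, 52.64) c3=(136.83, 53.16)

Intrinsics K: fx=487.2, fy=595.4, cx=321.9, cy=235.0
Marker side s = 0.239 m; corners in marker frame (Z=0):
  M0 = (-0.1195, +0.1195, 0)
  M1 = (+0.1195, +0.1195, 0)
  M2 = (+0.1195, -0.1195, 0)
  M3 = (-0.1195, -0.1195, 0)
rvec = (-0.0250, 0.2079, 0.0614), |rvec| = θ = 0.21821 rad = 12.503°
Rodrigues: sinθ=0.21649, 1−cosθ=0.02371; R = I + sinθ·[k]× + (1−cosθ)·[k]×²:
    [+0.97660 -0.06350 +0.20549]
    [+0.05833 +0.99781 +0.03116]
    [-0.20702 -0.01844 +0.97816]
t = (-0.4210, -0.3000, 1.3686) m
M0: Pc = R·M0+t = (-0.54529, -0.18773, +1.39113); u = 487.2·(-0.54529)/1.39113 + 321.9 = 130.9291, v = 595.4·(-0.18773)/1.39113 + 235.0 = 154.6517
M1: Pc = R·M1+t = (-0.31189, -0.17379, +1.34166); u = 487.2·(-0.31189)/1.34166 + 321.9 = 208.6442, v = 595.4·(-0.17379)/1.34166 + 235.0 = 157.8748
M2: Pc = R·M2+t = (-0.29671, -0.41227, +1.34607); u = 487.2·(-0.29671)/1.34607 + 321.9 = 214.5083, v = 595.4·(-0.41227)/1.34607 + 235.0 = 52.6428
M3: Pc = R·M3+t = (-0.53011, -0.42621, +1.39554); u = 487.2·(-0.53011)/1.39554 + 321.9 = 136.8308, v = 595.4·(-0.42621)/1.39554 + 235.0 = 53.1608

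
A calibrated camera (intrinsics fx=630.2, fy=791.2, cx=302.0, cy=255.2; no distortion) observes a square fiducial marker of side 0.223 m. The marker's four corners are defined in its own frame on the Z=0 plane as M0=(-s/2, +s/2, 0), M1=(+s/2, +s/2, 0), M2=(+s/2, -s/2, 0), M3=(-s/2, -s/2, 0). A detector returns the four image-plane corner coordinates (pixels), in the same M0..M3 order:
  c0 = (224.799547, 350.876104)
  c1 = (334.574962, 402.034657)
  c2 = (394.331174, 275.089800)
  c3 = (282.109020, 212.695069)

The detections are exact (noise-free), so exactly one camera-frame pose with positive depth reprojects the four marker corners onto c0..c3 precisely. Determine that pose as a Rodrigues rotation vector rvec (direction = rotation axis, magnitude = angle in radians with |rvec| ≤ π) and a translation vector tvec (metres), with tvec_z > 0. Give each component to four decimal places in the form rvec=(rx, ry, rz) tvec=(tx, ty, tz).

Intrinsics K: fx=630.2, fy=791.2, cx=302.0, cy=255.2
Marker side s = 0.223 m; corners in marker frame (Z=0):
  M0 = (-0.1115, +0.1115, 0)
  M1 = (+0.1115, +0.1115, 0)
  M2 = (+0.1115, -0.1115, 0)
  M3 = (-0.1115, -0.1115, 0)
Detected image corners:
  c0 = (224.799547, 350.876104) px
  c1 = (334.574962, 402.034657) px
  c2 = (394.331174, 275.089800) px
  c3 = (282.109020, 212.695069) px
Planar DLT: solve 8×8 A·h = b for H (H[2,2]=1):
  H  [+582.72871 -187.21924 +309.86201]
  H  [+339.37983 +669.40502 +312.85034]
  H  [+0.27553 +0.24414 +1.00000]
B = K⁻¹H; ‖b₁‖=0.905448, ‖b₂‖=0.905448; λ = 2/(‖b₁‖+‖b₂‖) = 1.104425, sign → tz>0 ⇒ λ=+1.104425
r₁ = λ·B[:,0] = (+0.87541,+0.37558,+0.30430); r₂ = λ·B[:,1] = (-0.45731,+0.84744,+0.26964)
r₃ = r₁×r₂ = (-0.15661,-0.37520,+0.91362); SVD([r₁ r₂ r₃]) → R = UVᵀ:
  R  [+0.87541 -0.45731 -0.15661]
  R  [+0.37558 +0.84744 -0.37520]
  R  [+0.30430 +0.26964 +0.91362]
t = (+0.01378, +0.08047, +1.10443) m
tr R = 2.636468; θ = arccos((tr R − 1)/2) = 0.612464 rad = 35.092°
axis k = ((R−Rᵀ)₃₂, (R−Rᵀ)₁₃, (R−Rᵀ)₂₁) / (2 sinθ) = (+0.560841, -0.400869, +0.724404)
rvec = θ·k = (+0.343495, -0.245518, +0.443672)

rvec=(0.3435, -0.2455, 0.4437) tvec=(0.0138, 0.0805, 1.1044)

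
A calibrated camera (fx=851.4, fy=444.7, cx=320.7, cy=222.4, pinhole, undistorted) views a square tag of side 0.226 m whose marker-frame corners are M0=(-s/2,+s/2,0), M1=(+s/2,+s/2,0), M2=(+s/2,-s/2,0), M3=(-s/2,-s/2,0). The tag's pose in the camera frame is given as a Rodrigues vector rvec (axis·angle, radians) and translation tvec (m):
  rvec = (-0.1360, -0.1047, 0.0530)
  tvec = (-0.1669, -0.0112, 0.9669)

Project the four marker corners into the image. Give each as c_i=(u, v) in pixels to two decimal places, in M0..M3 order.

c0=(63.20, 266.80) c1=(267.78, 271.99) c2=(278.28, 170.39) c3=(80.51, 162.98)

Intrinsics K: fx=851.4, fy=444.7, cx=320.7, cy=222.4
Marker side s = 0.226 m; corners in marker frame (Z=0):
  M0 = (-0.1130, +0.1130, 0)
  M1 = (+0.1130, +0.1130, 0)
  M2 = (+0.1130, -0.1130, 0)
  M3 = (-0.1130, -0.1130, 0)
rvec = (-0.1360, -0.1047, 0.0530), |rvec| = θ = 0.17963 rad = 10.292°
Rodrigues: sinθ=0.17867, 1−cosθ=0.01609; R = I + sinθ·[k]× + (1−cosθ)·[k]×²:
    [+0.99313 -0.04561 -0.10773]
    [+0.05982 +0.98938 +0.13250]
    [+0.10054 -0.13804 +0.98531]
t = (-0.1669, -0.0112, 0.9669) m
M0: Pc = R·M0+t = (-0.28428, +0.09384, +0.93994); u = 851.4·(-0.28428)/0.93994 + 320.7 = 63.1999, v = 444.7·(+0.09384)/0.93994 + 222.4 = 266.7973
M1: Pc = R·M1+t = (-0.05983, +0.10736, +0.96266); u = 851.4·(-0.05983)/0.96266 + 320.7 = 267.7847, v = 444.7·(+0.10736)/0.96266 + 222.4 = 271.9941
M2: Pc = R·M2+t = (-0.04952, -0.11624, +0.99386); u = 851.4·(-0.04952)/0.99386 + 320.7 = 278.2769, v = 444.7·(-0.11624)/0.99386 + 222.4 = 170.3886
M3: Pc = R·M3+t = (-0.27397, -0.12976, +0.97114); u = 851.4·(-0.27397)/0.97114 + 320.7 = 80.5097, v = 444.7·(-0.12976)/0.97114 + 222.4 = 162.9813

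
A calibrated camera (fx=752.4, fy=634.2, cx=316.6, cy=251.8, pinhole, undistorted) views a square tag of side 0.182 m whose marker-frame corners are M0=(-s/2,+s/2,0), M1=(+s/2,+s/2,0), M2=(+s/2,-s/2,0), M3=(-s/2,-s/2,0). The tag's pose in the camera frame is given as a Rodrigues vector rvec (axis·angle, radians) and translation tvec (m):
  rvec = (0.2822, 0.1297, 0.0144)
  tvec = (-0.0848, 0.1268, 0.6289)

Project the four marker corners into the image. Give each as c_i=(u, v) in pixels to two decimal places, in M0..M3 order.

Intrinsics K: fx=752.4, fy=634.2, cx=316.6, cy=251.8
Marker side s = 0.182 m; corners in marker frame (Z=0):
  M0 = (-0.0910, +0.0910, 0)
  M1 = (+0.0910, +0.0910, 0)
  M2 = (+0.0910, -0.0910, 0)
  M3 = (-0.0910, -0.0910, 0)
rvec = (0.2822, 0.1297, 0.0144), |rvec| = θ = 0.31091 rad = 17.814°
Rodrigues: sinθ=0.30593, 1−cosθ=0.04795; R = I + sinθ·[k]× + (1−cosθ)·[k]×²:
    [+0.99155 +0.00398 +0.12964]
    [+0.03232 +0.96040 -0.27675]
    [-0.12560 +0.27860 +0.95216]
t = (-0.0848, 0.1268, 0.6289) m
M0: Pc = R·M0+t = (-0.17467, +0.21125, +0.66568); u = 752.4·(-0.17467)/0.66568 + 316.6 = 119.1775, v = 634.2·(+0.21125)/0.66568 + 251.8 = 453.0638
M1: Pc = R·M1+t = (+0.00579, +0.21714, +0.64282); u = 752.4·(+0.00579)/0.64282 + 316.6 = 323.3816, v = 634.2·(+0.21714)/0.64282 + 251.8 = 466.0250
M2: Pc = R·M2+t = (+0.00507, +0.04235, +0.59212); u = 752.4·(+0.00507)/0.59212 + 316.6 = 323.0409, v = 634.2·(+0.04235)/0.59212 + 251.8 = 297.1547
M3: Pc = R·M3+t = (-0.17539, +0.03646, +0.61498); u = 752.4·(-0.17539)/0.61498 + 316.6 = 102.0125, v = 634.2·(+0.03646)/0.61498 + 251.8 = 289.4021

c0=(119.18, 453.06) c1=(323.38, 466.02) c2=(323.04, 297.15) c3=(102.01, 289.40)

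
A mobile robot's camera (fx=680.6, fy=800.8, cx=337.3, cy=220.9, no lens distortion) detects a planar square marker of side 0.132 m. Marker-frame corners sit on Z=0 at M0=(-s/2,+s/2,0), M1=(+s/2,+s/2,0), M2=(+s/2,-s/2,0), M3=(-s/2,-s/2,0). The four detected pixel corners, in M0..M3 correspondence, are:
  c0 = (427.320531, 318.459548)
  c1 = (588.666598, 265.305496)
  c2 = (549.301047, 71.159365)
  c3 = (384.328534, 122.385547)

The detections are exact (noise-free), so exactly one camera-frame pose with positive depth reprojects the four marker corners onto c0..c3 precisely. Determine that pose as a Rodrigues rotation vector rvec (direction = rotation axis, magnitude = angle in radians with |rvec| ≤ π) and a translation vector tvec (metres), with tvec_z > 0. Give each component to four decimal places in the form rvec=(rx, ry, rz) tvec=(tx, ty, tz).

rvec=(0.0653, -0.0682, -0.2616) tvec=(0.1161, -0.0169, 0.5235)

Intrinsics K: fx=680.6, fy=800.8, cx=337.3, cy=220.9
Marker side s = 0.132 m; corners in marker frame (Z=0):
  M0 = (-0.0660, +0.0660, 0)
  M1 = (+0.0660, +0.0660, 0)
  M2 = (+0.0660, -0.0660, 0)
  M3 = (-0.0660, -0.0660, 0)
Detected image corners:
  c0 = (427.320531, 318.459548) px
  c1 = (588.666598, 265.305496) px
  c2 = (549.301047, 71.159365) px
  c3 = (384.328534, 122.385547) px
Planar DLT: solve 8×8 A·h = b for H (H[2,2]=1):
  H  [+1290.67049 +380.11258 +488.19920]
  H  [-373.62150 +1505.26522 +195.03569]
  H  [+0.11231 +0.14004 +1.00000]
B = K⁻¹H; ‖b₁‖=1.910072, ‖b₂‖=1.910072; λ = 2/(‖b₁‖+‖b₂‖) = 0.523540, sign → tz>0 ⇒ λ=+0.523540
r₁ = λ·B[:,0] = (+0.96369,-0.26048,+0.05880); r₂ = λ·B[:,1] = (+0.25606,+0.96388,+0.07331)
r₃ = r₁×r₂ = (-0.07577,-0.05560,+0.99557); SVD([r₁ r₂ r₃]) → R = UVᵀ:
  R  [+0.96369 +0.25606 -0.07577]
  R  [-0.26048 +0.96388 -0.05560]
  R  [+0.05880 +0.07331 +0.99557]
t = (+0.11608, -0.01691, +0.52354) m
tr R = 2.923136; θ = arccos((tr R − 1)/2) = 0.278139 rad = 15.936°
axis k = ((R−Rᵀ)₃₂, (R−Rᵀ)₁₃, (R−Rᵀ)₂₁) / (2 sinθ) = (+0.234752, -0.245068, -0.940656)
rvec = θ·k = (+0.065294, -0.068163, -0.261633)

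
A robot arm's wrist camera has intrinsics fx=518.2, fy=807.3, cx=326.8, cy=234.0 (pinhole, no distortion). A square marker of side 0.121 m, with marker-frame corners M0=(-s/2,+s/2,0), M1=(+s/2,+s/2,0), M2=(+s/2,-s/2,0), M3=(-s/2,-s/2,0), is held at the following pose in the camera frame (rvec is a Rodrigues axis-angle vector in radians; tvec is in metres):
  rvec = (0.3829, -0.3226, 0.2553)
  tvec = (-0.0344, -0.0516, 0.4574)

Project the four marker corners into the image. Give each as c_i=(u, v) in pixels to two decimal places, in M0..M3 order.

Intrinsics K: fx=518.2, fy=807.3, cx=326.8, cy=234.0
Marker side s = 0.121 m; corners in marker frame (Z=0):
  M0 = (-0.0605, +0.0605, 0)
  M1 = (+0.0605, +0.0605, 0)
  M2 = (+0.0605, -0.0605, 0)
  M3 = (-0.0605, -0.0605, 0)
rvec = (0.3829, -0.3226, 0.2553), |rvec| = θ = 0.56202 rad = 32.201°
Rodrigues: sinθ=0.53289, 1−cosθ=0.15382; R = I + sinθ·[k]× + (1−cosθ)·[k]×²:
    [+0.91758 -0.30222 -0.25828]
    [+0.18192 +0.89686 -0.40317]
    [+0.35349 +0.32295 +0.87792]
t = (-0.0344, -0.0516, 0.4574) m
M0: Pc = R·M0+t = (-0.10820, -0.00835, +0.45555); u = 518.2·(-0.10820)/0.45555 + 326.8 = 203.7225, v = 807.3·(-0.00835)/0.45555 + 234.0 = 219.2101
M1: Pc = R·M1+t = (+0.00283, +0.01367, +0.49832); u = 518.2·(+0.00283)/0.49832 + 326.8 = 329.7419, v = 807.3·(+0.01367)/0.49832 + 234.0 = 256.1397
M2: Pc = R·M2+t = (+0.03940, -0.09485, +0.45925); u = 518.2·(+0.03940)/0.45925 + 326.8 = 371.2556, v = 807.3·(-0.09485)/0.45925 + 234.0 = 67.2581
M3: Pc = R·M3+t = (-0.07163, -0.11687, +0.41648); u = 518.2·(-0.07163)/0.41648 + 326.8 = 237.6755, v = 807.3·(-0.11687)/0.41648 + 234.0 = 7.4654

c0=(203.72, 219.21) c1=(329.74, 256.14) c2=(371.26, 67.26) c3=(237.68, 7.47)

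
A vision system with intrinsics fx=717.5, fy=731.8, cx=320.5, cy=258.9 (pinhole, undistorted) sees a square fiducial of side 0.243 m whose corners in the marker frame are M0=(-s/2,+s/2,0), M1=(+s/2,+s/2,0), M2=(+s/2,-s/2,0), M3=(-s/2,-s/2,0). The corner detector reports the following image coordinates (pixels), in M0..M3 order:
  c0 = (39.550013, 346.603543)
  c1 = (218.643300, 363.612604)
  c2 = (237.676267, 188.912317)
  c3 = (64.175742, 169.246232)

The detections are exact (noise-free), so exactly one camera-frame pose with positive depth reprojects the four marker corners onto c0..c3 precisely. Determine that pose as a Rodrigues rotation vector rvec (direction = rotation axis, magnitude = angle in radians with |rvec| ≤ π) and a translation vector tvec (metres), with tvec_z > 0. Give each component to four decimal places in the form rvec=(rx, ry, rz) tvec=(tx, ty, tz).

rvec=(-0.1178, -0.0810, 0.0998) tvec=(-0.2501, 0.0095, 0.9996)

Intrinsics K: fx=717.5, fy=731.8, cx=320.5, cy=258.9
Marker side s = 0.243 m; corners in marker frame (Z=0):
  M0 = (-0.1215, +0.1215, 0)
  M1 = (+0.1215, +0.1215, 0)
  M2 = (+0.1215, -0.1215, 0)
  M3 = (-0.1215, -0.1215, 0)
Detected image corners:
  c0 = (39.550013, 346.603543) px
  c1 = (218.643300, 363.612604) px
  c2 = (237.676267, 188.912317) px
  c3 = (64.175742, 169.246232) px
Planar DLT: solve 8×8 A·h = b for H (H[2,2]=1):
  H  [+735.79819 -106.71068 +140.97278]
  H  [+95.50959 +691.95193 +265.87986]
  H  [+0.07475 -0.12129 +1.00000]
B = K⁻¹H; ‖b₁‖=1.000352, ‖b₂‖=1.000352; λ = 2/(‖b₁‖+‖b₂‖) = 0.999648, sign → tz>0 ⇒ λ=+0.999648
r₁ = λ·B[:,0] = (+0.99176,+0.10403,+0.07473); r₂ = λ·B[:,1] = (-0.09451,+0.98811,-0.12125)
r₃ = r₁×r₂ = (-0.08645,+0.11319,+0.98981); SVD([r₁ r₂ r₃]) → R = UVᵀ:
  R  [+0.99176 -0.09451 -0.08645]
  R  [+0.10403 +0.98811 +0.11319]
  R  [+0.07473 -0.12125 +0.98981]
t = (-0.25012, +0.00953, +0.99965) m
tr R = 2.969680; θ = arccos((tr R − 1)/2) = 0.174346 rad = 9.989°
axis k = ((R−Rᵀ)₃₂, (R−Rᵀ)₁₃, (R−Rᵀ)₂₁) / (2 sinθ) = (-0.675761, -0.464582, +0.572286)
rvec = θ·k = (-0.117816, -0.080998, +0.099776)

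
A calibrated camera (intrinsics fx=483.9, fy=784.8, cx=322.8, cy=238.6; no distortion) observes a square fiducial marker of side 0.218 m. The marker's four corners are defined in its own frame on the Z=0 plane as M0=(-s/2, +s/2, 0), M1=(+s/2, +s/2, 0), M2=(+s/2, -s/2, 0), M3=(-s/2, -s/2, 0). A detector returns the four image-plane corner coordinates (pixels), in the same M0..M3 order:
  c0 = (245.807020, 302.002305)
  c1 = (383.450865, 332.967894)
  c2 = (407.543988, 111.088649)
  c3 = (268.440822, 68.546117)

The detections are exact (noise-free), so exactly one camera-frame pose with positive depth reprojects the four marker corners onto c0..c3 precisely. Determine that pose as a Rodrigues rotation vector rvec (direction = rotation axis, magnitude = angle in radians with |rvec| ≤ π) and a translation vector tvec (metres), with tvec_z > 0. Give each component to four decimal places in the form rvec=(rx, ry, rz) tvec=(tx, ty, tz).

Intrinsics K: fx=483.9, fy=784.8, cx=322.8, cy=238.6
Marker side s = 0.218 m; corners in marker frame (Z=0):
  M0 = (-0.1090, +0.1090, 0)
  M1 = (+0.1090, +0.1090, 0)
  M2 = (+0.1090, -0.1090, 0)
  M3 = (-0.1090, -0.1090, 0)
Detected image corners:
  c0 = (245.807020, 302.002305) px
  c1 = (383.450865, 332.967894) px
  c2 = (407.543988, 111.088649) px
  c3 = (268.440822, 68.546117) px
Planar DLT: solve 8×8 A·h = b for H (H[2,2]=1):
  H  [+706.32367 -79.37434 +327.85696]
  H  [+213.04380 +1061.11060 +205.15089]
  H  [+0.21947 +0.08543 +1.00000]
B = K⁻¹H; ‖b₁‖=1.347108, ‖b₂‖=1.347108; λ = 2/(‖b₁‖+‖b₂‖) = 0.742331, sign → tz>0 ⇒ λ=+0.742331
r₁ = λ·B[:,0] = (+0.97486,+0.15198,+0.16292); r₂ = λ·B[:,1] = (-0.16407,+0.98441,+0.06342)
r₃ = r₁×r₂ = (-0.15074,-0.08855,+0.98460); SVD([r₁ r₂ r₃]) → R = UVᵀ:
  R  [+0.97486 -0.16407 -0.15074]
  R  [+0.15198 +0.98441 -0.08855]
  R  [+0.16292 +0.06342 +0.98460]
t = (+0.00776, -0.03164, +0.74233) m
tr R = 2.943871; θ = arccos((tr R − 1)/2) = 0.237473 rad = 13.606°
axis k = ((R−Rᵀ)₃₂, (R−Rᵀ)₁₃, (R−Rᵀ)₂₁) / (2 sinθ) = (+0.323009, -0.666646, +0.671750)
rvec = θ·k = (+0.076706, -0.158310, +0.159523)

rvec=(0.0767, -0.1583, 0.1595) tvec=(0.0078, -0.0316, 0.7423)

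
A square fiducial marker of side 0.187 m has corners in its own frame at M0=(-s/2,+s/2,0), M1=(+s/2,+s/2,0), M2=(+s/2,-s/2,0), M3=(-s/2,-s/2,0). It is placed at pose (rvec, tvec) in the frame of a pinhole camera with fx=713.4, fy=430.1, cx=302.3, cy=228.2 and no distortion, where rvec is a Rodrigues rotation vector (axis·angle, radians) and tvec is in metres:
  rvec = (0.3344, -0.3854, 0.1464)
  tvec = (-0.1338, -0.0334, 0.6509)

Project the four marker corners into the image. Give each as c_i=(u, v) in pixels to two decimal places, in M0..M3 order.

Intrinsics K: fx=713.4, fy=430.1, cx=302.3, cy=228.2
Marker side s = 0.187 m; corners in marker frame (Z=0):
  M0 = (-0.0935, +0.0935, 0)
  M1 = (+0.0935, +0.0935, 0)
  M2 = (+0.0935, -0.0935, 0)
  M3 = (-0.0935, -0.0935, 0)
rvec = (0.3344, -0.3854, 0.1464), |rvec| = θ = 0.53084 rad = 30.415°
Rodrigues: sinθ=0.50626, 1−cosθ=0.13762; R = I + sinθ·[k]× + (1−cosθ)·[k]×²:
    [+0.91699 -0.20256 -0.34364]
    [+0.07668 +0.93492 -0.34647]
    [+0.39146 +0.29136 +0.87285]
t = (-0.1338, -0.0334, 0.6509) m
M0: Pc = R·M0+t = (-0.23848, +0.04685, +0.64154); u = 713.4·(-0.23848)/0.64154 + 302.3 = 37.1095, v = 430.1·(+0.04685)/0.64154 + 228.2 = 259.6061
M1: Pc = R·M1+t = (-0.06700, +0.06118, +0.71474); u = 713.4·(-0.06700)/0.71474 + 302.3 = 235.4255, v = 430.1·(+0.06118)/0.71474 + 228.2 = 265.0182
M2: Pc = R·M2+t = (-0.02912, -0.11365, +0.66026); u = 713.4·(-0.02912)/0.66026 + 302.3 = 270.8345, v = 430.1·(-0.11365)/0.66026 + 228.2 = 154.1701
M3: Pc = R·M3+t = (-0.20060, -0.12798, +0.58706); u = 713.4·(-0.20060)/0.58706 + 302.3 = 58.5283, v = 430.1·(-0.12798)/0.58706 + 228.2 = 134.4334

c0=(37.11, 259.61) c1=(235.43, 265.02) c2=(270.83, 154.17) c3=(58.53, 134.43)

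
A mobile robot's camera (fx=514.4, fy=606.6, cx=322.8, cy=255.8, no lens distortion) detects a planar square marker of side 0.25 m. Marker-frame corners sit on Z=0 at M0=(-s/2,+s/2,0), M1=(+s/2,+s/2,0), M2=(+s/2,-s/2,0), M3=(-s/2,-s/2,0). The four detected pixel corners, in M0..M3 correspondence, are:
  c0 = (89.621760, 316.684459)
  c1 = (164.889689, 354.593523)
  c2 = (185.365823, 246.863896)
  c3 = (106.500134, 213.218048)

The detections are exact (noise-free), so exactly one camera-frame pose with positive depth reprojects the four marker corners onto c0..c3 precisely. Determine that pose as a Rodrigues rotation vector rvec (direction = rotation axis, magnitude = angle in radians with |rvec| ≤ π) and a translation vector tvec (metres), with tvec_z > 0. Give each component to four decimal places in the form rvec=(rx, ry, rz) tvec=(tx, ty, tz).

rvec=(0.1439, 0.3116, 0.2941) tvec=(-0.4915, 0.0611, 1.3494)

Intrinsics K: fx=514.4, fy=606.6, cx=322.8, cy=255.8
Marker side s = 0.25 m; corners in marker frame (Z=0):
  M0 = (-0.1250, +0.1250, 0)
  M1 = (+0.1250, +0.1250, 0)
  M2 = (+0.1250, -0.1250, 0)
  M3 = (-0.1250, -0.1250, 0)
Detected image corners:
  c0 = (89.621760, 316.684459) px
  c1 = (164.889689, 354.593523) px
  c2 = (185.365823, 246.863896) px
  c3 = (106.500134, 213.218048) px
Planar DLT: solve 8×8 A·h = b for H (H[2,2]=1):
  H  [+279.77374 -55.89102 +135.43470]
  H  [+84.50900 +460.74949 +283.27575]
  H  [-0.20770 +0.13640 +1.00000]
B = K⁻¹H; ‖b₁‖=0.741080, ‖b₂‖=0.741080; λ = 2/(‖b₁‖+‖b₂‖) = 1.349382, sign → tz>0 ⇒ λ=+1.349382
r₁ = λ·B[:,0] = (+0.90978,+0.30618,-0.28027); r₂ = λ·B[:,1] = (-0.26211,+0.94732,+0.18405)
r₃ = r₁×r₂ = (+0.32186,-0.09399,+0.94211); SVD([r₁ r₂ r₃]) → R = UVᵀ:
  R  [+0.90978 -0.26211 +0.32186]
  R  [+0.30618 +0.94732 -0.09399]
  R  [-0.28027 +0.18405 +0.94211]
t = (-0.49150, +0.06112, +1.34938) m
tr R = 2.799218; θ = arccos((tr R − 1)/2) = 0.451923 rad = 25.893°
axis k = ((R−Rᵀ)₃₂, (R−Rᵀ)₁₃, (R−Rᵀ)₂₁) / (2 sinθ) = (+0.318344, +0.689410, +0.650670)
rvec = θ·k = (+0.143867, +0.311560, +0.294053)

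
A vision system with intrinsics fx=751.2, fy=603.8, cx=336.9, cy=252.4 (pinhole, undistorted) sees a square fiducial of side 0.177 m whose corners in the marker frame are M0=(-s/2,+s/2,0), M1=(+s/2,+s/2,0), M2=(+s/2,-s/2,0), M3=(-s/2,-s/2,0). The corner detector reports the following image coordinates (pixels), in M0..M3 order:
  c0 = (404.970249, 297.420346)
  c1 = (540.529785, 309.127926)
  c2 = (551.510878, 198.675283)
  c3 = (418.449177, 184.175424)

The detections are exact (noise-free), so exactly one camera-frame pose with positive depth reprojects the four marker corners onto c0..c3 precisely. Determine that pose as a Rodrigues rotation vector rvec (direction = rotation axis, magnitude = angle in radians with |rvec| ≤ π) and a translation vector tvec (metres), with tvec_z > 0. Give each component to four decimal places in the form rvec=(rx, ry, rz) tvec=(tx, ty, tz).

rvec=(-0.0787, -0.1489, 0.1098) tvec=(0.1800, -0.0085, 0.9463)

Intrinsics K: fx=751.2, fy=603.8, cx=336.9, cy=252.4
Marker side s = 0.177 m; corners in marker frame (Z=0):
  M0 = (-0.0885, +0.0885, 0)
  M1 = (+0.0885, +0.0885, 0)
  M2 = (+0.0885, -0.0885, 0)
  M3 = (-0.0885, -0.0885, 0)
Detected image corners:
  c0 = (404.970249, 297.420346) px
  c1 = (540.529785, 309.127926) px
  c2 = (551.510878, 198.675283) px
  c3 = (418.449177, 184.175424) px
Planar DLT: solve 8×8 A·h = b for H (H[2,2]=1):
  H  [+831.42055 -112.69957 +479.81620]
  H  [+111.62757 +609.23652 +246.98608]
  H  [+0.15173 -0.09125 +1.00000]
B = K⁻¹H; ‖b₁‖=1.056765, ‖b₂‖=1.056765; λ = 2/(‖b₁‖+‖b₂‖) = 0.946284, sign → tz>0 ⇒ λ=+0.946284
r₁ = λ·B[:,0] = (+0.98294,+0.11492,+0.14358); r₂ = λ·B[:,1] = (-0.10324,+0.99090,-0.08635)
r₃ = r₁×r₂ = (-0.15220,+0.07006,+0.98586); SVD([r₁ r₂ r₃]) → R = UVᵀ:
  R  [+0.98294 -0.10324 -0.15220]
  R  [+0.11492 +0.99090 +0.07006]
  R  [+0.14358 -0.08635 +0.98586]
t = (+0.18003, -0.00848, +0.94628) m
tr R = 2.959707; θ = arccos((tr R − 1)/2) = 0.201069 rad = 11.520°
axis k = ((R−Rᵀ)₃₂, (R−Rᵀ)₁₃, (R−Rᵀ)₂₁) / (2 sinθ) = (-0.391572, -0.740512, +0.546181)
rvec = θ·k = (-0.078733, -0.148894, +0.109820)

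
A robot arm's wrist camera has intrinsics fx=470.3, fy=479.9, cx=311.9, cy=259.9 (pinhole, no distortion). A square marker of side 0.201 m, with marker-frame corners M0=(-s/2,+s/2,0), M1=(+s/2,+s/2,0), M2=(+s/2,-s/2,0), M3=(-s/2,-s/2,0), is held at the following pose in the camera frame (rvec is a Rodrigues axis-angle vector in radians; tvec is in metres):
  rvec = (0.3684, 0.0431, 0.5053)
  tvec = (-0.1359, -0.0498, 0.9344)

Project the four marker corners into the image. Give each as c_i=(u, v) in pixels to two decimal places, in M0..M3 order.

Intrinsics K: fx=470.3, fy=479.9, cx=311.9, cy=259.9
Marker side s = 0.201 m; corners in marker frame (Z=0):
  M0 = (-0.1005, +0.1005, 0)
  M1 = (+0.1005, +0.1005, 0)
  M2 = (+0.1005, -0.1005, 0)
  M3 = (-0.1005, -0.1005, 0)
rvec = (0.3684, 0.0431, 0.5053), |rvec| = θ = 0.62682 rad = 35.914°
Rodrigues: sinθ=0.58657, 1−cosθ=0.19010; R = I + sinθ·[k]× + (1−cosθ)·[k]×²:
    [+0.87556 -0.46517 +0.13040]
    [+0.48054 +0.81080 -0.33421]
    [+0.04974 +0.35528 +0.93343]
t = (-0.1359, -0.0498, 0.9344) m
M0: Pc = R·M0+t = (-0.27064, -0.01661, +0.96511); u = 470.3·(-0.27064)/0.96511 + 311.9 = 180.0144, v = 479.9·(-0.01661)/0.96511 + 259.9 = 251.6411
M1: Pc = R·M1+t = (-0.09466, +0.07998, +0.97510); u = 470.3·(-0.09466)/0.97510 + 311.9 = 266.2468, v = 479.9·(+0.07998)/0.97510 + 259.9 = 299.2618
M2: Pc = R·M2+t = (-0.00116, -0.08299, +0.90369); u = 470.3·(-0.00116)/0.90369 + 311.9 = 311.2983, v = 479.9·(-0.08299)/0.90369 + 259.9 = 215.8282
M3: Pc = R·M3+t = (-0.17714, -0.17958, +0.89370); u = 470.3·(-0.17714)/0.89370 + 311.9 = 218.6793, v = 479.9·(-0.17958)/0.89370 + 259.9 = 163.4690

c0=(180.01, 251.64) c1=(266.25, 299.26) c2=(311.30, 215.83) c3=(218.68, 163.47)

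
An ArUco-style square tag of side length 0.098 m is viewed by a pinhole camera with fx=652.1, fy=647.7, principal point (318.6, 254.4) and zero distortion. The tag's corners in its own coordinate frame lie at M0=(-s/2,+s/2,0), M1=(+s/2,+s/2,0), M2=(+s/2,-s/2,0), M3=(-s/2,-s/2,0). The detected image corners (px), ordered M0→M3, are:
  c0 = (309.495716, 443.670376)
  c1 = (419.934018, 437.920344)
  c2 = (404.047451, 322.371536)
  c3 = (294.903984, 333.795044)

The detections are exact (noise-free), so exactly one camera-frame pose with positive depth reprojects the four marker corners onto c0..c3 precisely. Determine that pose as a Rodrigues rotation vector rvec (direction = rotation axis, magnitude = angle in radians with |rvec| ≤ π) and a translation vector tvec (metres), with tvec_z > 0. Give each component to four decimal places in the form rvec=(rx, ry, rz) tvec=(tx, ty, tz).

rvec=(-0.0075, 0.2962, -0.1356) tvec=(0.0319, 0.1127, 0.5614)

Intrinsics K: fx=652.1, fy=647.7, cx=318.6, cy=254.4
Marker side s = 0.098 m; corners in marker frame (Z=0):
  M0 = (-0.0490, +0.0490, 0)
  M1 = (+0.0490, +0.0490, 0)
  M2 = (+0.0490, -0.0490, 0)
  M3 = (-0.0490, -0.0490, 0)
Detected image corners:
  c0 = (309.495716, 443.670376) px
  c1 = (419.934018, 437.920344) px
  c2 = (404.047451, 322.371536) px
  c3 = (294.903984, 333.795044) px
Planar DLT: solve 8×8 A·h = b for H (H[2,2]=1):
  H  [+935.56316 +138.00171 +355.68562]
  H  [-286.57112 +1130.72985 +384.41413]
  H  [-0.51733 -0.04854 +1.00000]
B = K⁻¹H; ‖b₁‖=1.781110, ‖b₂‖=1.781110; λ = 2/(‖b₁‖+‖b₂‖) = 0.561448, sign → tz>0 ⇒ λ=+0.561448
r₁ = λ·B[:,0] = (+0.94741,-0.13433,-0.29045); r₂ = λ·B[:,1] = (+0.13213,+0.99086,-0.02725)
r₃ = r₁×r₂ = (+0.29146,-0.01256,+0.95650); SVD([r₁ r₂ r₃]) → R = UVᵀ:
  R  [+0.94741 +0.13213 +0.29146]
  R  [-0.13433 +0.99086 -0.01256]
  R  [-0.29045 -0.02725 +0.95650]
t = (+0.03193, +0.11270, +0.56145) m
tr R = 2.894772; θ = arccos((tr R − 1)/2) = 0.325828 rad = 18.669°
axis k = ((R−Rᵀ)₃₂, (R−Rᵀ)₁₃, (R−Rᵀ)₂₁) / (2 sinθ) = (-0.022948, +0.908975, -0.416219)
rvec = θ·k = (-0.007477, +0.296169, -0.135616)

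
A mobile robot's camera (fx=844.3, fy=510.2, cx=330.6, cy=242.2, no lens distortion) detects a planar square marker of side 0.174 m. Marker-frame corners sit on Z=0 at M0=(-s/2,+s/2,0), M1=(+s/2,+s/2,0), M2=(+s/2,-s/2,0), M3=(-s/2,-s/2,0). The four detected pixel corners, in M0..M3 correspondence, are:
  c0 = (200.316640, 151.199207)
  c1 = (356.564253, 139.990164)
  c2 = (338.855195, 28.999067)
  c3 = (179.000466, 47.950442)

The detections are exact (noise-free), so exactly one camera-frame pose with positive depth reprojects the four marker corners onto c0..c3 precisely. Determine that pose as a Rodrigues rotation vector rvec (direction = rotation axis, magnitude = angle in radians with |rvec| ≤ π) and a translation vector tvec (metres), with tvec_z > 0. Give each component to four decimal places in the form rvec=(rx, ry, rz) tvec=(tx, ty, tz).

Intrinsics K: fx=844.3, fy=510.2, cx=330.6, cy=242.2
Marker side s = 0.174 m; corners in marker frame (Z=0):
  M0 = (-0.0870, +0.0870, 0)
  M1 = (+0.0870, +0.0870, 0)
  M2 = (+0.0870, -0.0870, 0)
  M3 = (-0.0870, -0.0870, 0)
Detected image corners:
  c0 = (200.316640, 151.199207) px
  c1 = (356.564253, 139.990164) px
  c2 = (338.855195, 28.999067) px
  c3 = (179.000466, 47.950442) px
Planar DLT: solve 8×8 A·h = b for H (H[2,2]=1):
  H  [+803.35375 +160.67625 +266.15405]
  H  [-122.22724 +631.38117 +93.12627]
  H  [-0.39014 +0.17933 +1.00000]
B = K⁻¹H; ‖b₁‖=1.172423, ‖b₂‖=1.172423; λ = 2/(‖b₁‖+‖b₂‖) = 0.852935, sign → tz>0 ⇒ λ=+0.852935
r₁ = λ·B[:,0] = (+0.94187,-0.04637,-0.33276); r₂ = λ·B[:,1] = (+0.10243,+0.98291,+0.15296)
r₃ = r₁×r₂ = (+0.31999,-0.17815,+0.93052); SVD([r₁ r₂ r₃]) → R = UVᵀ:
  R  [+0.94187 +0.10243 +0.31999]
  R  [-0.04637 +0.98291 -0.17815]
  R  [-0.33276 +0.15296 +0.93052]
t = (-0.06511, -0.24922, +0.85293) m
tr R = 2.855302; θ = arccos((tr R − 1)/2) = 0.382723 rad = 21.928°
axis k = ((R−Rᵀ)₃₂, (R−Rᵀ)₁₃, (R−Rᵀ)₂₁) / (2 sinθ) = (+0.443308, +0.873951, -0.199216)
rvec = θ·k = (+0.169664, +0.334481, -0.076245)

rvec=(0.1697, 0.3345, -0.0762) tvec=(-0.0651, -0.2492, 0.8529)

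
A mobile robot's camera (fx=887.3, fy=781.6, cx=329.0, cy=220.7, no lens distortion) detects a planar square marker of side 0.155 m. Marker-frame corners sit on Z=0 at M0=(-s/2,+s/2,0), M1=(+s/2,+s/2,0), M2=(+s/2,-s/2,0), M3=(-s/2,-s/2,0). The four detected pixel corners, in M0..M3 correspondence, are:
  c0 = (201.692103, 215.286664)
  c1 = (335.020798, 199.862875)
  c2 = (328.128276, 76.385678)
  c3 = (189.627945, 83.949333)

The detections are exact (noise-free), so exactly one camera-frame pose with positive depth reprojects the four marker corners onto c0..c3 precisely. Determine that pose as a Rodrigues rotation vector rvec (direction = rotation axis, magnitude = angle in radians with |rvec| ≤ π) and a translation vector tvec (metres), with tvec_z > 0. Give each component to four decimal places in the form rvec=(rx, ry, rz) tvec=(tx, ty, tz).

Intrinsics K: fx=887.3, fy=781.6, cx=329.0, cy=220.7
Marker side s = 0.155 m; corners in marker frame (Z=0):
  M0 = (-0.0775, +0.0775, 0)
  M1 = (+0.0775, +0.0775, 0)
  M2 = (+0.0775, -0.0775, 0)
  M3 = (-0.0775, -0.0775, 0)
Detected image corners:
  c0 = (201.692103, 215.286664) px
  c1 = (335.020798, 199.862875) px
  c2 = (328.128276, 76.385678) px
  c3 = (189.627945, 83.949333) px
Planar DLT: solve 8×8 A·h = b for H (H[2,2]=1):
  H  [+986.65844 +117.64961 +265.89579]
  H  [-14.50648 +852.29127 +144.75340]
  H  [+0.41754 +0.21637 +1.00000]
B = K⁻¹H; ‖b₁‖=1.053146, ‖b₂‖=1.053146; λ = 2/(‖b₁‖+‖b₂‖) = 0.949536, sign → tz>0 ⇒ λ=+0.949536
r₁ = λ·B[:,0] = (+0.90886,-0.12957,+0.39647); r₂ = λ·B[:,1] = (+0.04972,+0.97740,+0.20545)
r₃ = r₁×r₂ = (-0.41413,-0.16701,+0.89476); SVD([r₁ r₂ r₃]) → R = UVᵀ:
  R  [+0.90886 +0.04972 -0.41413]
  R  [-0.12957 +0.97740 -0.16701]
  R  [+0.39647 +0.20545 +0.89476]
t = (-0.06753, -0.09226, +0.94954) m
tr R = 2.781026; θ = arccos((tr R − 1)/2) = 0.472325 rad = 27.062°
axis k = ((R−Rᵀ)₃₂, (R−Rᵀ)₁₃, (R−Rᵀ)₂₁) / (2 sinθ) = (+0.409339, -0.890850, -0.197048)
rvec = θ·k = (+0.193341, -0.420771, -0.093071)

rvec=(0.1933, -0.4208, -0.0931) tvec=(-0.0675, -0.0923, 0.9495)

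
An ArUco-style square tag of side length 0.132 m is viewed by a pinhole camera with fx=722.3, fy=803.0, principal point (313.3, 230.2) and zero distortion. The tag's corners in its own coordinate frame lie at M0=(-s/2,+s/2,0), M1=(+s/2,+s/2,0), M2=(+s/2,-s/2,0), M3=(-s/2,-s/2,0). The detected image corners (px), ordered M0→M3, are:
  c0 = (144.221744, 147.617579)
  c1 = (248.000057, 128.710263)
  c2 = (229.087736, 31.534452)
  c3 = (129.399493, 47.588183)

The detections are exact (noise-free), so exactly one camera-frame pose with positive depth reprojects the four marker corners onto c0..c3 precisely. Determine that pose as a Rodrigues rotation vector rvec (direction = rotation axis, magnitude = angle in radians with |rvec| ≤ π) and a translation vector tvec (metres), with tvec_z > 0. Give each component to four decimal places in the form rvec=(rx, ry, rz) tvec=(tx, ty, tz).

rvec=(-0.3312, -0.1199, -0.2058) tvec=(-0.1623, -0.1661, 0.9359)

Intrinsics K: fx=722.3, fy=803.0, cx=313.3, cy=230.2
Marker side s = 0.132 m; corners in marker frame (Z=0):
  M0 = (-0.0660, +0.0660, 0)
  M1 = (+0.0660, +0.0660, 0)
  M2 = (+0.0660, -0.0660, 0)
  M3 = (-0.0660, -0.0660, 0)
Detected image corners:
  c0 = (144.221744, 147.617579) px
  c1 = (248.000057, 128.710263) px
  c2 = (229.087736, 31.534452) px
  c3 = (129.399493, 47.588183) px
Planar DLT: solve 8×8 A·h = b for H (H[2,2]=1):
  H  [+800.49585 +65.78971 +188.03184]
  H  [-117.92681 +717.44445 +87.69236]
  H  [+0.16053 -0.33119 +1.00000]
B = K⁻¹H; ‖b₁‖=1.068514, ‖b₂‖=1.068514; λ = 2/(‖b₁‖+‖b₂‖) = 0.935879, sign → tz>0 ⇒ λ=+0.935879
r₁ = λ·B[:,0] = (+0.97203,-0.18051,+0.15024); r₂ = λ·B[:,1] = (+0.21969,+0.92502,-0.30995)
r₃ = r₁×r₂ = (-0.08302,+0.33429,+0.93881); SVD([r₁ r₂ r₃]) → R = UVᵀ:
  R  [+0.97203 +0.21969 -0.08302]
  R  [-0.18051 +0.92502 +0.33429]
  R  [+0.15024 -0.30995 +0.93881]
t = (-0.16231, -0.16609, +0.93588) m
tr R = 2.835860; θ = arccos((tr R − 1)/2) = 0.407965 rad = 23.375°
axis k = ((R−Rᵀ)₃₂, (R−Rᵀ)₁₃, (R−Rᵀ)₂₁) / (2 sinθ) = (-0.811918, -0.293968, -0.504354)
rvec = θ·k = (-0.331234, -0.119929, -0.205759)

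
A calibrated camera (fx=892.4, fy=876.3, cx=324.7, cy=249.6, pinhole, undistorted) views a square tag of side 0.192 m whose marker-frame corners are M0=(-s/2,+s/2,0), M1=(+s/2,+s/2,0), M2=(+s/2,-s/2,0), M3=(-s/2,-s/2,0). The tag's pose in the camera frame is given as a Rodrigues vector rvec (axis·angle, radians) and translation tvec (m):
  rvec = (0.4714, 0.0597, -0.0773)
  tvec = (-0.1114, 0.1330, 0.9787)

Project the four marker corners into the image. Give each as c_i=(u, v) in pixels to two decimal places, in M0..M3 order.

c0=(152.60, 440.37) c1=(318.20, 433.05) c2=(301.33, 289.19) c3=(120.76, 299.39)

Intrinsics K: fx=892.4, fy=876.3, cx=324.7, cy=249.6
Marker side s = 0.192 m; corners in marker frame (Z=0):
  M0 = (-0.0960, +0.0960, 0)
  M1 = (+0.0960, +0.0960, 0)
  M2 = (+0.0960, -0.0960, 0)
  M3 = (-0.0960, -0.0960, 0)
rvec = (0.4714, 0.0597, -0.0773), |rvec| = θ = 0.48141 rad = 27.583°
Rodrigues: sinθ=0.46303, 1−cosθ=0.11366; R = I + sinθ·[k]× + (1−cosθ)·[k]×²:
    [+0.99532 +0.08815 +0.03955]
    [-0.06055 +0.88809 -0.45566]
    [-0.07529 +0.45114 +0.88927]
t = (-0.1114, 0.1330, 0.9787) m
M0: Pc = R·M0+t = (-0.19849, +0.22407, +1.02924); u = 892.4·(-0.19849)/1.02924 + 324.7 = 152.6006, v = 876.3·(+0.22407)/1.02924 + 249.6 = 440.3741
M1: Pc = R·M1+t = (-0.00739, +0.21244, +1.01478); u = 892.4·(-0.00739)/1.01478 + 324.7 = 318.2041, v = 876.3·(+0.21244)/1.01478 + 249.6 = 433.0531
M2: Pc = R·M2+t = (-0.02431, +0.04193, +0.92816); u = 892.4·(-0.02431)/0.92816 + 324.7 = 301.3252, v = 876.3·(+0.04193)/0.92816 + 249.6 = 289.1879
M3: Pc = R·M3+t = (-0.21541, +0.05356, +0.94262); u = 892.4·(-0.21541)/0.94262 + 324.7 = 120.7630, v = 876.3·(+0.05356)/0.94262 + 249.6 = 299.3879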